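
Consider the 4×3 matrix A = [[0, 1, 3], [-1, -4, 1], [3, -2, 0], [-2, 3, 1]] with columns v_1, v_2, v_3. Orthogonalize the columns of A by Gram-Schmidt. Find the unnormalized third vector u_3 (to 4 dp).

u_3 = (2.9888, 0.8371, 0.6461, 0.5506)

v_1 = (0, -1, 3, -2); ‖v_1‖ = 3.7417, so e_1 = (0.0000, -0.2673, 0.8018, -0.5345).
e_1·v_2 = 0.0000·1 + (-0.2673)·(-4) + 0.8018·(-2) + (-0.5345)·3 = -2.1381.
u_2 = v_2 + 2.1381·e_1 = (1.0000, -4.5714, -0.2857, 1.8571).
‖u_2‖ = 5.0427, so e_2 = (0.1983, -0.9065, -0.0567, 0.3683).
e_1·v_3 = 0.0000·3 + (-0.2673)·1 + 0.8018·0 + (-0.5345)·1 = -0.8018; e_2·v_3 = 0.1983·3 + (-0.9065)·1 + (-0.0567)·0 + 0.3683·1 = 0.0567.
u_3 = v_3 + 0.8018·e_1 − 0.0567·e_2 = (2.9888, 0.8371, 0.6461, 0.5506).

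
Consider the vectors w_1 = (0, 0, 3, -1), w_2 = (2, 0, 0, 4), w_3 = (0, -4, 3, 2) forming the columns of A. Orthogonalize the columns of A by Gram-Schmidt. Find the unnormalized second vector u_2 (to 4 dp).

u_2 = (2.0000, 0.0000, 1.2000, 3.6000)

q_1 = w_1/‖w_1‖ = (0, 0, 3, -1)/3.1623 = (0.0000, 0.0000, 0.9487, -0.3162).
r_{12} = q_1·w_2 = -1.2649.
u_2 = w_2 + 1.2649·q_1 = (2.0000, 0.0000, 1.2000, 3.6000).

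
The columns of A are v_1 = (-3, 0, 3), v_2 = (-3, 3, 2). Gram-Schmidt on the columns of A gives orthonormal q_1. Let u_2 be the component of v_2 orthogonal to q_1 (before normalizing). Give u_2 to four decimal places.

q_1 = v_1/‖v_1‖ = (-3, 0, 3)/4.2426 = (-0.7071, 0.0000, 0.7071).
r_{12} = q_1·v_2 = 3.5355.
u_2 = v_2 − 3.5355·q_1 = (-0.5000, 3.0000, -0.5000).

u_2 = (-0.5000, 3.0000, -0.5000)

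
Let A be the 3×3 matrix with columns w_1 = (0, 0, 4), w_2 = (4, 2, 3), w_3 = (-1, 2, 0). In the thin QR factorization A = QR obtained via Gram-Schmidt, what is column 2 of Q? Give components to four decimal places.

q_1 = w_1/‖w_1‖ = (0, 0, 4)/4.0000 = (0.0000, 0.0000, 1.0000).
r_{12} = q_1·w_2 = 3.0000.
u_2 = w_2 − 3.0000·q_1 = (4.0000, 2.0000, 0.0000).
‖u_2‖ = 4.4721, so q_2 = (0.8944, 0.4472, 0.0000).

q_2 = (0.8944, 0.4472, 0.0000)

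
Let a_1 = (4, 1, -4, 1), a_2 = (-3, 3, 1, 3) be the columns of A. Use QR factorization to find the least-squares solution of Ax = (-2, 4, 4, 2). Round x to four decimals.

a_1 = (4, 1, -4, 1); ‖a_1‖ = 5.8310, so q_1 = (0.6860, 0.1715, -0.6860, 0.1715).
q_1·a_2 = 0.6860·(-3) + 0.1715·3 + (-0.6860)·1 + 0.1715·3 = -1.7150.
u_2 = a_2 + 1.7150·q_1 = (-1.8235, 3.2941, -0.1765, 3.2941).
‖u_2‖ = 5.0059, so q_2 = (-0.3643, 0.6580, -0.0353, 0.6580).
Qᵀb = (-3.0870, 4.5358).
Back-substitute: x_2 = 4.5358/5.0059 = 0.9061.
x_1 = (-3.0870 + 1.7150·0.9061)/5.8310 = -0.2629.

x = (-0.2629, 0.9061)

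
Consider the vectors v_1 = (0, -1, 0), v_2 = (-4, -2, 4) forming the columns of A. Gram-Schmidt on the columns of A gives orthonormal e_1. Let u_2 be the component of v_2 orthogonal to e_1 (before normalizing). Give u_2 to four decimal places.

v_1 = (0, -1, 0); ‖v_1‖ = 1.0000, so e_1 = (0.0000, -1.0000, 0.0000).
e_1·v_2 = 0.0000·(-4) + (-1.0000)·(-2) + 0.0000·4 = 2.0000.
u_2 = v_2 − 2.0000·e_1 = (-4.0000, 0.0000, 4.0000).

u_2 = (-4.0000, 0.0000, 4.0000)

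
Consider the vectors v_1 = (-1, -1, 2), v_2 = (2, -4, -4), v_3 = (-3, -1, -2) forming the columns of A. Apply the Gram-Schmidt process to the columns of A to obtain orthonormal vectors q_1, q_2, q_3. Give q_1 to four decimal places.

q_1 = (-0.4082, -0.4082, 0.8165)

v_1 = (-1, -1, 2); ‖v_1‖ = 2.4495, so q_1 = (-0.4082, -0.4082, 0.8165).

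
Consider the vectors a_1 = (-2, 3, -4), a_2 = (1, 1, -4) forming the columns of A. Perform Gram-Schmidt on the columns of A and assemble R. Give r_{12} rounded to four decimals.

r_{12} = 3.1568

a_1 = (-2, 3, -4); ‖a_1‖ = 5.3852, so e_1 = (-0.3714, 0.5571, -0.7428).
r_{12} = e_1·a_2 = 3.1568.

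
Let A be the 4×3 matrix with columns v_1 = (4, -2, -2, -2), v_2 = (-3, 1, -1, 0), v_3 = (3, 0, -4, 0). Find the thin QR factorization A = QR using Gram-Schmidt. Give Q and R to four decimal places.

v_1 = (4, -2, -2, -2); ‖v_1‖ = 5.2915, so e_1 = (0.7559, -0.3780, -0.3780, -0.3780).
e_1·v_2 = 0.7559·(-3) + (-0.3780)·1 + (-0.3780)·(-1) + (-0.3780)·0 = -2.2678.
u_2 = v_2 + 2.2678·e_1 = (-1.2857, 0.1429, -1.8571, -0.8571).
‖u_2‖ = 2.4202, so e_2 = (-0.5313, 0.0590, -0.7674, -0.3542).
e_1·v_3 = 0.7559·3 + (-0.3780)·0 + (-0.3780)·(-4) + (-0.3780)·0 = 3.7796; e_2·v_3 = (-0.5313)·3 + 0.0590·0 + (-0.7674)·(-4) + (-0.3542)·0 = 1.4757.
u_3 = v_3 − 3.7796·e_1 − 1.4757·e_2 = (0.9268, 1.3415, -1.4390, 1.9512).
‖u_3‖ = 2.9217, so e_3 = (0.3172, 0.4591, -0.4925, 0.6678).

Q = [[0.7559, -0.5313, 0.3172], [-0.3780, 0.0590, 0.4591], [-0.3780, -0.7674, -0.4925], [-0.3780, -0.3542, 0.6678]], R = [[5.2915, -2.2678, 3.7796], [0.0000, 2.4202, 1.4757], [0.0000, 0.0000, 2.9217]]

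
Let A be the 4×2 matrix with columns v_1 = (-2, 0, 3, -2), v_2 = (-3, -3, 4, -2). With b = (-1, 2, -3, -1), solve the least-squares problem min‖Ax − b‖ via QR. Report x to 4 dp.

v_1 = (-2, 0, 3, -2); ‖v_1‖ = 4.1231, so q_1 = (-0.4851, 0.0000, 0.7276, -0.4851).
q_1·v_2 = (-0.4851)·(-3) + 0.0000·(-3) + 0.7276·4 + (-0.4851)·(-2) = 5.3358.
u_2 = v_2 − 5.3358·q_1 = (-0.4118, -3.0000, 0.1176, 0.5882).
‖u_2‖ = 3.0870, so q_2 = (-0.1334, -0.9718, 0.0381, 0.1906).
Qᵀb = (-1.2127, -2.1151).
Back-substitute: x_2 = -2.1151/3.0870 = -0.6852.
x_1 = (-1.2127 − 5.3358·(-0.6852))/4.1231 = 0.5926.

x = (0.5926, -0.6852)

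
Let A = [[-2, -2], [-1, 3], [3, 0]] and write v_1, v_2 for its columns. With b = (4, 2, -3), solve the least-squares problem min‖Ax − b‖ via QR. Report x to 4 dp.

e_1 = v_1/‖v_1‖ = (-2, -1, 3)/3.7417 = (-0.5345, -0.2673, 0.8018).
r_{12} = e_1·v_2 = 0.2673.
u_2 = v_2 − 0.2673·e_1 = (-1.8571, 3.0714, -0.2143).
‖u_2‖ = 3.5956, so e_2 = (-0.5165, 0.8542, -0.0596).
Qᵀb = (-5.0780, -0.1788).
Back-substitute: x_2 = -0.1788/3.5956 = -0.0497.
x_1 = (-5.0780 − 0.2673·(-0.0497))/3.7417 = -1.3536.

x = (-1.3536, -0.0497)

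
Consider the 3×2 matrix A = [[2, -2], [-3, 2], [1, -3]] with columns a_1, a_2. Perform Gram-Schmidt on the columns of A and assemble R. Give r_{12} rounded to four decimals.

q_1 = a_1/‖a_1‖ = (2, -3, 1)/3.7417 = (0.5345, -0.8018, 0.2673).
r_{12} = q_1·a_2 = -3.4744.

r_{12} = -3.4744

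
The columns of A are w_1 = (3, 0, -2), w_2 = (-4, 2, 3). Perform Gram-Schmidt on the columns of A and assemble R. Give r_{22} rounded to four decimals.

r_{22} = 2.0191

w_1 = (3, 0, -2); ‖w_1‖ = 3.6056, so e_1 = (0.8321, 0.0000, -0.5547).
e_1·w_2 = 0.8321·(-4) + 0.0000·2 + (-0.5547)·3 = -4.9923.
u_2 = w_2 + 4.9923·e_1 = (0.1538, 2.0000, 0.2308).
r_{22} = ‖u_2‖ = 2.0191.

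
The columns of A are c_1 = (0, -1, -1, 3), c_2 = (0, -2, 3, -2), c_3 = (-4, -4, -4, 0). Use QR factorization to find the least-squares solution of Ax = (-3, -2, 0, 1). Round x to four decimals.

x = (0.4215, 0.3802, 0.3781)

c_1 = (0, -1, -1, 3); ‖c_1‖ = 3.3166, so e_1 = (0.0000, -0.3015, -0.3015, 0.9045).
e_1·c_2 = 0.0000·0 + (-0.3015)·(-2) + (-0.3015)·3 + 0.9045·(-2) = -2.1106.
u_2 = c_2 + 2.1106·e_1 = (0.0000, -2.6364, 2.3636, -0.0909).
‖u_2‖ = 3.5420, so e_2 = (0.0000, -0.7443, 0.6673, -0.0257).
e_1·c_3 = 0.0000·(-4) + (-0.3015)·(-4) + (-0.3015)·(-4) + 0.9045·0 = 2.4121; e_2·c_3 = 0.0000·(-4) + (-0.7443)·(-4) + 0.6673·(-4) + (-0.0257)·0 = 0.3080.
u_3 = c_3 − 2.4121·e_1 − 0.3080·e_2 = (-4.0000, -3.0435, -3.4783, -2.1739).
‖u_3‖ = 6.4874, so e_3 = (-0.6166, -0.4691, -0.5362, -0.3351).
Qᵀb = (1.5076, 1.4630, 2.4529).
Back-substitute: x_3 = 2.4529/6.4874 = 0.3781.
x_2 = (1.4630 − 0.3080·0.3781)/3.5420 = 0.3802.
x_1 = (1.5076 + 2.1106·0.3802 − 2.4121·0.3781)/3.3166 = 0.4215.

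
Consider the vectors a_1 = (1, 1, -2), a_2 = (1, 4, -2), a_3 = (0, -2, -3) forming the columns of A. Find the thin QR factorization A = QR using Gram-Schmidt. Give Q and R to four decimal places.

Q = [[0.4082, -0.1826, -0.8944], [0.4082, 0.9129, 0.0000], [-0.8165, 0.3651, -0.4472]], R = [[2.4495, 3.6742, 1.6330], [0.0000, 2.7386, -2.9212], [0.0000, 0.0000, 1.3416]]

a_1 = (1, 1, -2); ‖a_1‖ = 2.4495, so q_1 = (0.4082, 0.4082, -0.8165).
q_1·a_2 = 0.4082·1 + 0.4082·4 + (-0.8165)·(-2) = 3.6742.
u_2 = a_2 − 3.6742·q_1 = (-0.5000, 2.5000, 1.0000).
‖u_2‖ = 2.7386, so q_2 = (-0.1826, 0.9129, 0.3651).
q_1·a_3 = 0.4082·0 + 0.4082·(-2) + (-0.8165)·(-3) = 1.6330; q_2·a_3 = (-0.1826)·0 + 0.9129·(-2) + 0.3651·(-3) = -2.9212.
u_3 = a_3 − 1.6330·q_1 + 2.9212·q_2 = (-1.2000, 0.0000, -0.6000).
‖u_3‖ = 1.3416, so q_3 = (-0.8944, 0.0000, -0.4472).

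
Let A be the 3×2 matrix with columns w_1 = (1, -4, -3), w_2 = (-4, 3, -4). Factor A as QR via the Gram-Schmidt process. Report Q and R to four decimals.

Q = [[0.1961, -0.6052], [-0.7845, 0.3752], [-0.5883, -0.7021]], R = [[5.0990, -0.7845], [0.0000, 6.3549]]

w_1 = (1, -4, -3); ‖w_1‖ = 5.0990, so e_1 = (0.1961, -0.7845, -0.5883).
e_1·w_2 = 0.1961·(-4) + (-0.7845)·3 + (-0.5883)·(-4) = -0.7845.
u_2 = w_2 + 0.7845·e_1 = (-3.8462, 2.3846, -4.4615).
‖u_2‖ = 6.3549, so e_2 = (-0.6052, 0.3752, -0.7021).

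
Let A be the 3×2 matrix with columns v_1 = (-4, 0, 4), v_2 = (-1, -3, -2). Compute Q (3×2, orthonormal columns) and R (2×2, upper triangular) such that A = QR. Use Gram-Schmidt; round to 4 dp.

Q = [[-0.7071, -0.4082], [0.0000, -0.8165], [0.7071, -0.4082]], R = [[5.6569, -0.7071], [0.0000, 3.6742]]

v_1 = (-4, 0, 4); ‖v_1‖ = 5.6569, so q_1 = (-0.7071, 0.0000, 0.7071).
q_1·v_2 = (-0.7071)·(-1) + 0.0000·(-3) + 0.7071·(-2) = -0.7071.
u_2 = v_2 + 0.7071·q_1 = (-1.5000, -3.0000, -1.5000).
‖u_2‖ = 3.6742, so q_2 = (-0.4082, -0.8165, -0.4082).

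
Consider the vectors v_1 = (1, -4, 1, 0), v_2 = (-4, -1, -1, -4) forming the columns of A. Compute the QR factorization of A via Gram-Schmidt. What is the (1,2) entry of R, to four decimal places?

v_1 = (1, -4, 1, 0); ‖v_1‖ = 4.2426, so q_1 = (0.2357, -0.9428, 0.2357, 0.0000).
r_{12} = q_1·v_2 = -0.2357.

r_{12} = -0.2357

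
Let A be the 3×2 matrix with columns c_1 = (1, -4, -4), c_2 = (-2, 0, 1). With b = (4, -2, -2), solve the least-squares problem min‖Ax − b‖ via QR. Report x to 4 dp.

c_1 = (1, -4, -4); ‖c_1‖ = 5.7446, so q_1 = (0.1741, -0.6963, -0.6963).
q_1·c_2 = 0.1741·(-2) + (-0.6963)·0 + (-0.6963)·1 = -1.0445.
u_2 = c_2 + 1.0445·q_1 = (-1.8182, -0.7273, 0.2727).
‖u_2‖ = 1.9771, so q_2 = (-0.9196, -0.3678, 0.1379).
Qᵀb = (3.4816, -3.2186).
Back-substitute: x_2 = -3.2186/1.9771 = -1.6279.
x_1 = (3.4816 + 1.0445·(-1.6279))/5.7446 = 0.3101.

x = (0.3101, -1.6279)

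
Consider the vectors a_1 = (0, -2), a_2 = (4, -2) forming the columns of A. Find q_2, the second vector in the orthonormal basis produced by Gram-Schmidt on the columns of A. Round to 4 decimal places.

q_2 = (1.0000, 0.0000)

a_1 = (0, -2); ‖a_1‖ = 2.0000, so q_1 = (0.0000, -1.0000).
q_1·a_2 = 0.0000·4 + (-1.0000)·(-2) = 2.0000.
u_2 = a_2 − 2.0000·q_1 = (4.0000, 0.0000).
‖u_2‖ = 4.0000, so q_2 = (1.0000, 0.0000).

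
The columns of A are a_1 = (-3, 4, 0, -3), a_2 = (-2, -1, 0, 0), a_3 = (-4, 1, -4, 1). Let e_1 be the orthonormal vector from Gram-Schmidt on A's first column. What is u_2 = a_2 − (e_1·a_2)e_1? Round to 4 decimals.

a_1 = (-3, 4, 0, -3); ‖a_1‖ = 5.8310, so e_1 = (-0.5145, 0.6860, 0.0000, -0.5145).
e_1·a_2 = (-0.5145)·(-2) + 0.6860·(-1) + 0.0000·0 + (-0.5145)·0 = 0.3430.
u_2 = a_2 − 0.3430·e_1 = (-1.8235, -1.2353, 0.0000, 0.1765).

u_2 = (-1.8235, -1.2353, 0.0000, 0.1765)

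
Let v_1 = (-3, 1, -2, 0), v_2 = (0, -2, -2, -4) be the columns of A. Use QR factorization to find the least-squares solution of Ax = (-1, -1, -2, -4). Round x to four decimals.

x = (0.3012, 0.8916)

v_1 = (-3, 1, -2, 0); ‖v_1‖ = 3.7417, so e_1 = (-0.8018, 0.2673, -0.5345, 0.0000).
e_1·v_2 = (-0.8018)·0 + 0.2673·(-2) + (-0.5345)·(-2) + 0.0000·(-4) = 0.5345.
u_2 = v_2 − 0.5345·e_1 = (0.4286, -2.1429, -1.7143, -4.0000).
‖u_2‖ = 4.8697, so e_2 = (0.0880, -0.4400, -0.3520, -0.8214).
Qᵀb = (1.6036, 4.3417).
Back-substitute: x_2 = 4.3417/4.8697 = 0.8916.
x_1 = (1.6036 − 0.5345·0.8916)/3.7417 = 0.3012.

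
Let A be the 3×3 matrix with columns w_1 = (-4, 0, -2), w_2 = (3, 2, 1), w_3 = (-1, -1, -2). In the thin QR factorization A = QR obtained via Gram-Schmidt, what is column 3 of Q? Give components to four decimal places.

e_3 = (0.4364, -0.2182, -0.8729)

w_1 = (-4, 0, -2); ‖w_1‖ = 4.4721, so e_1 = (-0.8944, 0.0000, -0.4472).
e_1·w_2 = (-0.8944)·3 + 0.0000·2 + (-0.4472)·1 = -3.1305.
u_2 = w_2 + 3.1305·e_1 = (0.2000, 2.0000, -0.4000).
‖u_2‖ = 2.0494, so e_2 = (0.0976, 0.9759, -0.1952).
e_1·w_3 = (-0.8944)·(-1) + 0.0000·(-1) + (-0.4472)·(-2) = 1.7889; e_2·w_3 = 0.0976·(-1) + 0.9759·(-1) + (-0.1952)·(-2) = -0.6831.
u_3 = w_3 − 1.7889·e_1 + 0.6831·e_2 = (0.6667, -0.3333, -1.3333).
‖u_3‖ = 1.5275, so e_3 = (0.4364, -0.2182, -0.8729).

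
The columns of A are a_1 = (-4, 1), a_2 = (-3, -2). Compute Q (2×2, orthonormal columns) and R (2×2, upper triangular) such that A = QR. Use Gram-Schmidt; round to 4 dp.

Q = [[-0.9701, -0.2425], [0.2425, -0.9701]], R = [[4.1231, 2.4254], [0.0000, 2.6679]]

a_1 = (-4, 1); ‖a_1‖ = 4.1231, so e_1 = (-0.9701, 0.2425).
e_1·a_2 = (-0.9701)·(-3) + 0.2425·(-2) = 2.4254.
u_2 = a_2 − 2.4254·e_1 = (-0.6471, -2.5882).
‖u_2‖ = 2.6679, so e_2 = (-0.2425, -0.9701).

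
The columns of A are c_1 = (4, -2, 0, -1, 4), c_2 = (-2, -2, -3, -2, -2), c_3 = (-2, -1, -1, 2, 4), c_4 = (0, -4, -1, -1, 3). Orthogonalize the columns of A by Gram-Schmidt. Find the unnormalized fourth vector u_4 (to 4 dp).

u_4 = (-0.4398, -1.1215, 1.2075, -0.1032, -0.1468)

c_1 = (4, -2, 0, -1, 4); ‖c_1‖ = 6.0828, so q_1 = (0.6576, -0.3288, 0.0000, -0.1644, 0.6576).
q_1·c_2 = 0.6576·(-2) + (-0.3288)·(-2) + 0.0000·(-3) + (-0.1644)·(-2) + 0.6576·(-2) = -1.6440.
u_2 = c_2 + 1.6440·q_1 = (-0.9189, -2.5405, -3.0000, -2.2703, -0.9189).
‖u_2‖ = 4.7220, so q_2 = (-0.1946, -0.5380, -0.6353, -0.4808, -0.1946).
q_1·c_3 = 0.6576·(-2) + (-0.3288)·(-1) + 0.0000·(-1) + (-0.1644)·2 + 0.6576·4 = 1.3152; q_2·c_3 = (-0.1946)·(-2) + (-0.5380)·(-1) + (-0.6353)·(-1) + (-0.4808)·2 + (-0.1946)·4 = -0.1774.
u_3 = c_3 − 1.3152·q_1 + 0.1774·q_2 = (-2.8994, -0.6630, -1.1127, 2.1309, 3.1006).
‖u_3‖ = 4.9233, so q_3 = (-0.5889, -0.1347, -0.2260, 0.4328, 0.6298).
q_1·c_4 = 0.6576·0 + (-0.3288)·(-4) + 0.0000·(-1) + (-0.1644)·(-1) + 0.6576·3 = 3.4524; q_2·c_4 = (-0.1946)·0 + (-0.5380)·(-4) + (-0.6353)·(-1) + (-0.4808)·(-1) + (-0.1946)·3 = 2.6844; q_3·c_4 = (-0.5889)·0 + (-0.1347)·(-4) + (-0.2260)·(-1) + 0.4328·(-1) + 0.6298·3 = 2.2212.
u_4 = c_4 − 3.4524·q_1 − 2.6844·q_2 − 2.2212·q_3 = (-0.4398, -1.1215, 1.2075, -0.1032, -0.1468).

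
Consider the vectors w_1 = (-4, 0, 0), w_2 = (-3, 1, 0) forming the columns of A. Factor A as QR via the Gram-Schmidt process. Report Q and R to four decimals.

w_1 = (-4, 0, 0); ‖w_1‖ = 4.0000, so e_1 = (-1.0000, 0.0000, 0.0000).
e_1·w_2 = (-1.0000)·(-3) + 0.0000·1 + 0.0000·0 = 3.0000.
u_2 = w_2 − 3.0000·e_1 = (0.0000, 1.0000, 0.0000).
‖u_2‖ = 1.0000, so e_2 = (0.0000, 1.0000, 0.0000).

Q = [[-1.0000, 0.0000], [0.0000, 1.0000], [0.0000, 0.0000]], R = [[4.0000, 3.0000], [0.0000, 1.0000]]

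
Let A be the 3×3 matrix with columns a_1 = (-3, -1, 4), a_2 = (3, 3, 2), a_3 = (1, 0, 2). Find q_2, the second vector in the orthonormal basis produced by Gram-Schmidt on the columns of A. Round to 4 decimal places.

a_1 = (-3, -1, 4); ‖a_1‖ = 5.0990, so q_1 = (-0.5883, -0.1961, 0.7845).
q_1·a_2 = (-0.5883)·3 + (-0.1961)·3 + 0.7845·2 = -0.7845.
u_2 = a_2 + 0.7845·q_1 = (2.5385, 2.8462, 2.6154).
‖u_2‖ = 4.6244, so q_2 = (0.5489, 0.6155, 0.5656).

q_2 = (0.5489, 0.6155, 0.5656)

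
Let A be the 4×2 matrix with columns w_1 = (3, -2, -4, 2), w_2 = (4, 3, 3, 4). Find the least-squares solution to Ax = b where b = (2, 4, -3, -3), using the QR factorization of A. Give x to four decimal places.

x = (0.1227, -0.0249)

w_1 = (3, -2, -4, 2); ‖w_1‖ = 5.7446, so e_1 = (0.5222, -0.3482, -0.6963, 0.3482).
e_1·w_2 = 0.5222·4 + (-0.3482)·3 + (-0.6963)·3 + 0.3482·4 = 0.3482.
u_2 = w_2 − 0.3482·e_1 = (3.8182, 3.1212, 3.2424, 3.8788).
‖u_2‖ = 7.0625, so e_2 = (0.5406, 0.4419, 0.4591, 0.5492).
Qᵀb = (0.6963, -0.1759).
Back-substitute: x_2 = -0.1759/7.0625 = -0.0249.
x_1 = (0.6963 − 0.3482·(-0.0249))/5.7446 = 0.1227.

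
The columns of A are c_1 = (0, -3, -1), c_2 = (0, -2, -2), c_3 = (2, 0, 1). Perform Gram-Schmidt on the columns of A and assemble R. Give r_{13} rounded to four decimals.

c_1 = (0, -3, -1); ‖c_1‖ = 3.1623, so e_1 = (0.0000, -0.9487, -0.3162).
r_{13} = e_1·c_3 = -0.3162.

r_{13} = -0.3162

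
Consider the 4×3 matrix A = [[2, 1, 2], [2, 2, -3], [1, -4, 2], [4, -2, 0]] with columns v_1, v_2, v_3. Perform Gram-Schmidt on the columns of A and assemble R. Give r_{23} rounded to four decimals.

r_{23} = -2.4723

v_1 = (2, 2, 1, 4); ‖v_1‖ = 5.0000, so e_1 = (0.4000, 0.4000, 0.2000, 0.8000).
e_1·v_2 = 0.4000·1 + 0.4000·2 + 0.2000·(-4) + 0.8000·(-2) = -1.2000.
u_2 = v_2 + 1.2000·e_1 = (1.4800, 2.4800, -3.7600, -1.0400).
‖u_2‖ = 4.8539, so e_2 = (0.3049, 0.5109, -0.7746, -0.2143).
r_{23} = e_2·v_3 = -2.4723.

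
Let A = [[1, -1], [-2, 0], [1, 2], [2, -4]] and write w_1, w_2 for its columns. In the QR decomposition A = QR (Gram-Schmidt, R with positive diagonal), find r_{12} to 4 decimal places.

w_1 = (1, -2, 1, 2); ‖w_1‖ = 3.1623, so q_1 = (0.3162, -0.6325, 0.3162, 0.6325).
r_{12} = q_1·w_2 = -2.2136.

r_{12} = -2.2136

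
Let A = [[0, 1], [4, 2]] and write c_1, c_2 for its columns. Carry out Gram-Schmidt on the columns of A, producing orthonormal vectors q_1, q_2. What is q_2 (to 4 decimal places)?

q_1 = c_1/‖c_1‖ = (0, 4)/4.0000 = (0.0000, 1.0000).
r_{12} = q_1·c_2 = 2.0000.
u_2 = c_2 − 2.0000·q_1 = (1.0000, 0.0000).
‖u_2‖ = 1.0000, so q_2 = (1.0000, 0.0000).

q_2 = (1.0000, 0.0000)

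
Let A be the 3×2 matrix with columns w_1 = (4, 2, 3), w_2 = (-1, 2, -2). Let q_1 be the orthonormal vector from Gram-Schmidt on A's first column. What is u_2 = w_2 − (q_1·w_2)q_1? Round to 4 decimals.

u_2 = (-0.1724, 2.4138, -1.3793)

w_1 = (4, 2, 3); ‖w_1‖ = 5.3852, so q_1 = (0.7428, 0.3714, 0.5571).
q_1·w_2 = 0.7428·(-1) + 0.3714·2 + 0.5571·(-2) = -1.1142.
u_2 = w_2 + 1.1142·q_1 = (-0.1724, 2.4138, -1.3793).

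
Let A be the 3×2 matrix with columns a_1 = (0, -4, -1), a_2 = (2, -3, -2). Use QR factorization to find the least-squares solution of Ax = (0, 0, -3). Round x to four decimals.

a_1 = (0, -4, -1); ‖a_1‖ = 4.1231, so q_1 = (0.0000, -0.9701, -0.2425).
q_1·a_2 = 0.0000·2 + (-0.9701)·(-3) + (-0.2425)·(-2) = 3.3955.
u_2 = a_2 − 3.3955·q_1 = (2.0000, 0.2941, -1.1765).
‖u_2‖ = 2.3389, so q_2 = (0.8551, 0.1257, -0.5030).
Qᵀb = (0.7276, 1.5090).
Back-substitute: x_2 = 1.5090/2.3389 = 0.6452.
x_1 = (0.7276 − 3.3955·0.6452)/4.1231 = -0.3548.

x = (-0.3548, 0.6452)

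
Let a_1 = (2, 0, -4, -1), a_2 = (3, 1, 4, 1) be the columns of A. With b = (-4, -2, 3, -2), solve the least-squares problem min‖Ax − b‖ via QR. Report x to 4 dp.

x = (-1.1883, -0.6323)

a_1 = (2, 0, -4, -1); ‖a_1‖ = 4.5826, so q_1 = (0.4364, 0.0000, -0.8729, -0.2182).
q_1·a_2 = 0.4364·3 + 0.0000·1 + (-0.8729)·4 + (-0.2182)·1 = -2.4004.
u_2 = a_2 + 2.4004·q_1 = (4.0476, 1.0000, 1.9048, 0.4762).
‖u_2‖ = 4.6085, so q_2 = (0.8783, 0.2170, 0.4133, 0.1033).
Qᵀb = (-3.9279, -2.9139).
Back-substitute: x_2 = -2.9139/4.6085 = -0.6323.
x_1 = (-3.9279 + 2.4004·(-0.6323))/4.5826 = -1.1883.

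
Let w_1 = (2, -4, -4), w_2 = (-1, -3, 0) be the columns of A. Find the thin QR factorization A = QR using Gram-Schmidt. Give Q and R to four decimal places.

Q = [[0.3333, -0.5788], [-0.6667, -0.7029], [-0.6667, 0.4134]], R = [[6.0000, 1.6667], [0.0000, 2.6874]]

w_1 = (2, -4, -4); ‖w_1‖ = 6.0000, so e_1 = (0.3333, -0.6667, -0.6667).
e_1·w_2 = 0.3333·(-1) + (-0.6667)·(-3) + (-0.6667)·0 = 1.6667.
u_2 = w_2 − 1.6667·e_1 = (-1.5556, -1.8889, 1.1111).
‖u_2‖ = 2.6874, so e_2 = (-0.5788, -0.7029, 0.4134).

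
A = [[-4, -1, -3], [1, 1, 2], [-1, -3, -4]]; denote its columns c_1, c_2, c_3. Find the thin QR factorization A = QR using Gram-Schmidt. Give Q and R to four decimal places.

c_1 = (-4, 1, -1); ‖c_1‖ = 4.2426, so q_1 = (-0.9428, 0.2357, -0.2357).
q_1·c_2 = (-0.9428)·(-1) + 0.2357·1 + (-0.2357)·(-3) = 1.8856.
u_2 = c_2 − 1.8856·q_1 = (0.7778, 0.5556, -2.5556).
‖u_2‖ = 2.7285, so q_2 = (0.2851, 0.2036, -0.9366).
q_1·c_3 = (-0.9428)·(-3) + 0.2357·2 + (-0.2357)·(-4) = 4.2426; q_2·c_3 = 0.2851·(-3) + 0.2036·2 + (-0.9366)·(-4) = 3.2986.
u_3 = c_3 − 4.2426·q_1 − 3.2986·q_2 = (0.0597, 0.3284, 0.0896).
‖u_3‖ = 0.3455, so q_3 = (0.1728, 0.9503, 0.2592).

Q = [[-0.9428, 0.2851, 0.1728], [0.2357, 0.2036, 0.9503], [-0.2357, -0.9366, 0.2592]], R = [[4.2426, 1.8856, 4.2426], [0.0000, 2.7285, 3.2986], [0.0000, 0.0000, 0.3455]]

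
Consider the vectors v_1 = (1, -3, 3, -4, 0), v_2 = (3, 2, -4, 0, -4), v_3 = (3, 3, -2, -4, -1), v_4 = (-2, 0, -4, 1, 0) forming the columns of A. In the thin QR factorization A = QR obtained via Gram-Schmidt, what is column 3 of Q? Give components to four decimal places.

q_3 = (0.0805, 0.6785, -0.0778, -0.5471, 0.4773)

q_1 = v_1/‖v_1‖ = (1, -3, 3, -4, 0)/5.9161 = (0.1690, -0.5071, 0.5071, -0.6761, 0.0000).
r_{12} = q_1·v_2 = -2.5355.
u_2 = v_2 + 2.5355·q_1 = (3.4286, 0.7143, -2.7143, -1.7143, -4.0000).
‖u_2‖ = 6.2106, so q_2 = (0.5521, 0.1150, -0.4370, -0.2760, -0.6441).
r_{13} = q_1·v_3 = 0.6761; r_{23} = q_2·v_3 = 4.6234.
u_3 = v_3 − 0.6761·q_1 − 4.6234·q_2 = (0.3333, 2.8111, -0.3222, -2.2667, 1.9778).
‖u_3‖ = 4.1433, so q_3 = (0.0805, 0.6785, -0.0778, -0.5471, 0.4773).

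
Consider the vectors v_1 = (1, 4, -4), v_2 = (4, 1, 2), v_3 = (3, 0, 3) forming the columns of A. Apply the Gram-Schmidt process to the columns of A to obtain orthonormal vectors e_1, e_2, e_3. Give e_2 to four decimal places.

v_1 = (1, 4, -4); ‖v_1‖ = 5.7446, so e_1 = (0.1741, 0.6963, -0.6963).
e_1·v_2 = 0.1741·4 + 0.6963·1 + (-0.6963)·2 = 0.0000.
u_2 = v_2 + 0.0000·e_1 = (4.0000, 1.0000, 2.0000).
‖u_2‖ = 4.5826, so e_2 = (0.8729, 0.2182, 0.4364).

e_2 = (0.8729, 0.2182, 0.4364)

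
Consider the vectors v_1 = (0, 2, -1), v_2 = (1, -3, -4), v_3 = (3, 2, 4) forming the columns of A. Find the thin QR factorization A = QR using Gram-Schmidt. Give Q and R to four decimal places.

v_1 = (0, 2, -1); ‖v_1‖ = 2.2361, so e_1 = (0.0000, 0.8944, -0.4472).
e_1·v_2 = 0.0000·1 + 0.8944·(-3) + (-0.4472)·(-4) = -0.8944.
u_2 = v_2 + 0.8944·e_1 = (1.0000, -2.2000, -4.4000).
‖u_2‖ = 5.0200, so e_2 = (0.1992, -0.4383, -0.8765).
e_1·v_3 = 0.0000·3 + 0.8944·2 + (-0.4472)·4 = 0.0000; e_2·v_3 = 0.1992·3 + (-0.4383)·2 + (-0.8765)·4 = -3.7849.
u_3 = v_3 + 0.0000·e_1 + 3.7849·e_2 = (3.7540, 0.3413, 0.6825).
‖u_3‖ = 3.8307, so e_3 = (0.9800, 0.0891, 0.1782).

Q = [[0.0000, 0.1992, 0.9800], [0.8944, -0.4383, 0.0891], [-0.4472, -0.8765, 0.1782]], R = [[2.2361, -0.8944, 0.0000], [0.0000, 5.0200, -3.7849], [0.0000, 0.0000, 3.8307]]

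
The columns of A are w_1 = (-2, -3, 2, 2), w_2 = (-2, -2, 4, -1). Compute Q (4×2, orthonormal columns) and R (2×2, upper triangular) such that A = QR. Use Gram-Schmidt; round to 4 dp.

w_1 = (-2, -3, 2, 2); ‖w_1‖ = 4.5826, so e_1 = (-0.4364, -0.6547, 0.4364, 0.4364).
e_1·w_2 = (-0.4364)·(-2) + (-0.6547)·(-2) + 0.4364·4 + 0.4364·(-1) = 3.4915.
u_2 = w_2 − 3.4915·e_1 = (-0.4762, 0.2857, 2.4762, -2.5238).
‖u_2‖ = 3.5790, so e_2 = (-0.1330, 0.0798, 0.6919, -0.7052).

Q = [[-0.4364, -0.1330], [-0.6547, 0.0798], [0.4364, 0.6919], [0.4364, -0.7052]], R = [[4.5826, 3.4915], [0.0000, 3.5790]]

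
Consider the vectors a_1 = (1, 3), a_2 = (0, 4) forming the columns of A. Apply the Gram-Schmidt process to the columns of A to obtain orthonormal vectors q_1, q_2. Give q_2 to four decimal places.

q_2 = (-0.9487, 0.3162)

q_1 = a_1/‖a_1‖ = (1, 3)/3.1623 = (0.3162, 0.9487).
r_{12} = q_1·a_2 = 3.7947.
u_2 = a_2 − 3.7947·q_1 = (-1.2000, 0.4000).
‖u_2‖ = 1.2649, so q_2 = (-0.9487, 0.3162).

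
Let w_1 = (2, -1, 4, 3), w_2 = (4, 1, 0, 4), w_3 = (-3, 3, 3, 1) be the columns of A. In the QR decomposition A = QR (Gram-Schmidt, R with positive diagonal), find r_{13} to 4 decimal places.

q_1 = w_1/‖w_1‖ = (2, -1, 4, 3)/5.4772 = (0.3651, -0.1826, 0.7303, 0.5477).
r_{13} = q_1·w_3 = 1.0954.

r_{13} = 1.0954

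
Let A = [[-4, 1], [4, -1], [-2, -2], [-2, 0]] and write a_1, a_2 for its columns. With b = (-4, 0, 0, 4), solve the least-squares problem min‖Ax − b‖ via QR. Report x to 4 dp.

x = (0.1429, -0.5714)

q_1 = a_1/‖a_1‖ = (-4, 4, -2, -2)/6.3246 = (-0.6325, 0.6325, -0.3162, -0.3162).
r_{12} = q_1·a_2 = -0.6325.
u_2 = a_2 + 0.6325·q_1 = (0.6000, -0.6000, -2.2000, -0.2000).
‖u_2‖ = 2.3664, so q_2 = (0.2535, -0.2535, -0.9297, -0.0845).
Qᵀb = (1.2649, -1.3522).
Back-substitute: x_2 = -1.3522/2.3664 = -0.5714.
x_1 = (1.2649 + 0.6325·(-0.5714))/6.3246 = 0.1429.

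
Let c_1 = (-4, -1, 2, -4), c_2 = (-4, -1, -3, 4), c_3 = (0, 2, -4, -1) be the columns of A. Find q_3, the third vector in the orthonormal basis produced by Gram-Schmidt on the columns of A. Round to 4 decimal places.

c_1 = (-4, -1, 2, -4); ‖c_1‖ = 6.0828, so q_1 = (-0.6576, -0.1644, 0.3288, -0.6576).
q_1·c_2 = (-0.6576)·(-4) + (-0.1644)·(-1) + 0.3288·(-3) + (-0.6576)·4 = -0.8220.
u_2 = c_2 + 0.8220·q_1 = (-4.5405, -1.1351, -2.7297, 3.4595).
‖u_2‖ = 6.4284, so q_2 = (-0.7063, -0.1766, -0.4246, 0.5382).
q_1·c_3 = (-0.6576)·0 + (-0.1644)·2 + 0.3288·(-4) + (-0.6576)·(-1) = -0.9864; q_2·c_3 = (-0.7063)·0 + (-0.1766)·2 + (-0.4246)·(-4) + 0.5382·(-1) = 0.8072.
u_3 = c_3 + 0.9864·q_1 − 0.8072·q_2 = (-0.0785, 1.9804, -3.3329, -2.0831).
‖u_3‖ = 4.4018, so q_3 = (-0.0178, 0.4499, -0.7572, -0.4732).

q_3 = (-0.0178, 0.4499, -0.7572, -0.4732)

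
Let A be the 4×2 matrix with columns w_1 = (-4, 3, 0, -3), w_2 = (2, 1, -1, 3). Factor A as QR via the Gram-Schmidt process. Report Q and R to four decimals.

Q = [[-0.6860, 0.1161], [0.5145, 0.7355], [0.0000, -0.3291], [-0.5145, 0.5807]], R = [[5.8310, -2.4010], [0.0000, 3.0390]]

w_1 = (-4, 3, 0, -3); ‖w_1‖ = 5.8310, so q_1 = (-0.6860, 0.5145, 0.0000, -0.5145).
q_1·w_2 = (-0.6860)·2 + 0.5145·1 + 0.0000·(-1) + (-0.5145)·3 = -2.4010.
u_2 = w_2 + 2.4010·q_1 = (0.3529, 2.2353, -1.0000, 1.7647).
‖u_2‖ = 3.0390, so q_2 = (0.1161, 0.7355, -0.3291, 0.5807).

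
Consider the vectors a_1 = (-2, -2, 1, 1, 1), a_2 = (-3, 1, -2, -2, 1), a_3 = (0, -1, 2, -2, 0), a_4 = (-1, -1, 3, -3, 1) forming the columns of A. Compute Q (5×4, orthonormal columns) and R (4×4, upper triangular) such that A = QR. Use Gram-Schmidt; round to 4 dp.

a_1 = (-2, -2, 1, 1, 1); ‖a_1‖ = 3.3166, so e_1 = (-0.6030, -0.6030, 0.3015, 0.3015, 0.3015).
e_1·a_2 = (-0.6030)·(-3) + (-0.6030)·1 + 0.3015·(-2) + 0.3015·(-2) + 0.3015·1 = 0.3015.
u_2 = a_2 − 0.3015·e_1 = (-2.8182, 1.1818, -2.0909, -2.0909, 0.9091).
‖u_2‖ = 4.3485, so e_2 = (-0.6481, 0.2718, -0.4808, -0.4808, 0.2091).
e_1·a_3 = (-0.6030)·0 + (-0.6030)·(-1) + 0.3015·2 + 0.3015·(-2) + 0.3015·0 = 0.6030; e_2·a_3 = (-0.6481)·0 + 0.2718·(-1) + (-0.4808)·2 + (-0.4808)·(-2) + 0.2091·0 = -0.2718.
u_3 = a_3 − 0.6030·e_1 + 0.2718·e_2 = (0.1875, -0.5625, 1.6875, -2.3125, -0.1250).
‖u_3‖ = 2.9262, so e_3 = (0.0641, -0.1922, 0.5767, -0.7903, -0.0427).
e_1·a_4 = (-0.6030)·(-1) + (-0.6030)·(-1) + 0.3015·3 + 0.3015·(-3) + 0.3015·1 = 1.5076; e_2·a_4 = (-0.6481)·(-1) + 0.2718·(-1) + (-0.4808)·3 + (-0.4808)·(-3) + 0.2091·1 = 0.5854; e_3·a_4 = 0.0641·(-1) + (-0.1922)·(-1) + 0.5767·3 + (-0.7903)·(-3) + (-0.0427)·1 = 4.1864.
u_4 = a_4 − 1.5076·e_1 − 0.5854·e_2 − 4.1864·e_3 = (0.0202, 0.5547, 0.4127, 0.1353, 0.6019).
‖u_4‖ = 0.9269, so e_4 = (0.0218, 0.5985, 0.4453, 0.1460, 0.6494).

Q = [[-0.6030, -0.6481, 0.0641, 0.0218], [-0.6030, 0.2718, -0.1922, 0.5985], [0.3015, -0.4808, 0.5767, 0.4453], [0.3015, -0.4808, -0.7903, 0.1460], [0.3015, 0.2091, -0.0427, 0.6494]], R = [[3.3166, 0.3015, 0.6030, 1.5076], [0.0000, 4.3485, -0.2718, 0.5854], [0.0000, 0.0000, 2.9262, 4.1864], [0.0000, 0.0000, 0.0000, 0.9269]]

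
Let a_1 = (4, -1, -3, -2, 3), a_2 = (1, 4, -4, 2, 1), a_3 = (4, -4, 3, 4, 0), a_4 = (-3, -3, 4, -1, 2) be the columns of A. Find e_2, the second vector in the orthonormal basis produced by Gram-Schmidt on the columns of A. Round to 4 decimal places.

e_2 = (-0.0217, 0.7249, -0.5339, 0.4340, 0.0260)

e_1 = a_1/‖a_1‖ = (4, -1, -3, -2, 3)/6.2450 = (0.6405, -0.1601, -0.4804, -0.3203, 0.4804).
r_{12} = e_1·a_2 = 1.7614.
u_2 = a_2 − 1.7614·e_1 = (-0.1282, 4.2821, -3.1538, 2.5641, 0.1538).
‖u_2‖ = 5.9074, so e_2 = (-0.0217, 0.7249, -0.5339, 0.4340, 0.0260).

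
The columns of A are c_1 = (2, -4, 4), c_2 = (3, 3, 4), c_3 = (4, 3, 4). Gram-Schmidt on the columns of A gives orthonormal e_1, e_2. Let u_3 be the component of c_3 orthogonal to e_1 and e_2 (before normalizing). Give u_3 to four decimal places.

u_3 = (0.6975, -0.0996, -0.4484)

c_1 = (2, -4, 4); ‖c_1‖ = 6.0000, so e_1 = (0.3333, -0.6667, 0.6667).
e_1·c_2 = 0.3333·3 + (-0.6667)·3 + 0.6667·4 = 1.6667.
u_2 = c_2 − 1.6667·e_1 = (2.4444, 4.1111, 2.8889).
‖u_2‖ = 5.5877, so e_2 = (0.4375, 0.7357, 0.5170).
e_1·c_3 = 0.3333·4 + (-0.6667)·3 + 0.6667·4 = 2.0000; e_2·c_3 = 0.4375·4 + 0.7357·3 + 0.5170·4 = 6.0252.
u_3 = c_3 − 2.0000·e_1 − 6.0252·e_2 = (0.6975, -0.0996, -0.4484).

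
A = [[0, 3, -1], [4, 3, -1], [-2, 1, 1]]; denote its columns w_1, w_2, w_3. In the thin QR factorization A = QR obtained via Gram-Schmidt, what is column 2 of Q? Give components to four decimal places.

e_2 = (0.8018, 0.2673, 0.5345)

w_1 = (0, 4, -2); ‖w_1‖ = 4.4721, so e_1 = (0.0000, 0.8944, -0.4472).
e_1·w_2 = 0.0000·3 + 0.8944·3 + (-0.4472)·1 = 2.2361.
u_2 = w_2 − 2.2361·e_1 = (3.0000, 1.0000, 2.0000).
‖u_2‖ = 3.7417, so e_2 = (0.8018, 0.2673, 0.5345).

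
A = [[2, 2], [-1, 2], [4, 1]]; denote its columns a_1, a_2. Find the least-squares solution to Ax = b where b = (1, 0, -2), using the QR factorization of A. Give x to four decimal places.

x = (-0.3529, 0.2353)

a_1 = (2, -1, 4); ‖a_1‖ = 4.5826, so q_1 = (0.4364, -0.2182, 0.8729).
q_1·a_2 = 0.4364·2 + (-0.2182)·2 + 0.8729·1 = 1.3093.
u_2 = a_2 − 1.3093·q_1 = (1.4286, 2.2857, -0.1429).
‖u_2‖ = 2.6992, so q_2 = (0.5293, 0.8468, -0.0529).
Qᵀb = (-1.3093, 0.6351).
Back-substitute: x_2 = 0.6351/2.6992 = 0.2353.
x_1 = (-1.3093 − 1.3093·0.2353)/4.5826 = -0.3529.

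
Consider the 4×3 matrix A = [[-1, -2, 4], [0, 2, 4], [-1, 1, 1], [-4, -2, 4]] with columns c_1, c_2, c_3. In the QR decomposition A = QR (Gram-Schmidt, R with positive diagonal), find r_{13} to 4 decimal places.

e_1 = c_1/‖c_1‖ = (-1, 0, -1, -4)/4.2426 = (-0.2357, 0.0000, -0.2357, -0.9428).
r_{13} = e_1·c_3 = -4.9497.

r_{13} = -4.9497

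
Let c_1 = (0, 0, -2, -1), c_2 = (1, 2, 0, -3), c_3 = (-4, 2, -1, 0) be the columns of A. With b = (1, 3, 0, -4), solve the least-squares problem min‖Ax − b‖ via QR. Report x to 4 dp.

x = (-0.0629, 1.3706, 0.1012)

c_1 = (0, 0, -2, -1); ‖c_1‖ = 2.2361, so q_1 = (0.0000, 0.0000, -0.8944, -0.4472).
q_1·c_2 = 0.0000·1 + 0.0000·2 + (-0.8944)·0 + (-0.4472)·(-3) = 1.3416.
u_2 = c_2 − 1.3416·q_1 = (1.0000, 2.0000, 1.2000, -2.4000).
‖u_2‖ = 3.4928, so q_2 = (0.2863, 0.5726, 0.3436, -0.6871).
q_1·c_3 = 0.0000·(-4) + 0.0000·2 + (-0.8944)·(-1) + (-0.4472)·0 = 0.8944; q_2·c_3 = 0.2863·(-4) + 0.5726·2 + 0.3436·(-1) + (-0.6871)·0 = -0.3436.
u_3 = c_3 − 0.8944·q_1 + 0.3436·q_2 = (-3.9016, 2.1967, -0.0820, 0.1639).
‖u_3‖ = 4.4813, so q_3 = (-0.8707, 0.4902, -0.0183, 0.0366).
Qᵀb = (1.7889, 4.7526, 0.4536).
Back-substitute: x_3 = 0.4536/4.4813 = 0.1012.
x_2 = (4.7526 + 0.3436·0.1012)/3.4928 = 1.3706.
x_1 = (1.7889 − 1.3416·1.3706 − 0.8944·0.1012)/2.2361 = -0.0629.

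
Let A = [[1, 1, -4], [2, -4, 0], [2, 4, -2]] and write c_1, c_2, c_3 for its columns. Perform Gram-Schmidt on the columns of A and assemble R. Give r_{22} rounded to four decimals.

c_1 = (1, 2, 2); ‖c_1‖ = 3.0000, so e_1 = (0.3333, 0.6667, 0.6667).
e_1·c_2 = 0.3333·1 + 0.6667·(-4) + 0.6667·4 = 0.3333.
u_2 = c_2 − 0.3333·e_1 = (0.8889, -4.2222, 3.7778).
r_{22} = ‖u_2‖ = 5.7349.

r_{22} = 5.7349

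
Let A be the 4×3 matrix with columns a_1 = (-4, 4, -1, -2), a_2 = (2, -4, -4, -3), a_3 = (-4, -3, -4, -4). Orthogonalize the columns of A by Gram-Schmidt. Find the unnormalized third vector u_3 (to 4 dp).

u_3 = (-2.7366, -2.3465, 0.6290, 0.4656)

a_1 = (-4, 4, -1, -2); ‖a_1‖ = 6.0828, so e_1 = (-0.6576, 0.6576, -0.1644, -0.3288).
e_1·a_2 = (-0.6576)·2 + 0.6576·(-4) + (-0.1644)·(-4) + (-0.3288)·(-3) = -2.3016.
u_2 = a_2 + 2.3016·e_1 = (0.4865, -2.4865, -4.3784, -3.7568).
‖u_2‖ = 6.3010, so e_2 = (0.0772, -0.3946, -0.6949, -0.5962).
e_1·a_3 = (-0.6576)·(-4) + 0.6576·(-3) + (-0.1644)·(-4) + (-0.3288)·(-4) = 2.6304; e_2·a_3 = 0.0772·(-4) + (-0.3946)·(-3) + (-0.6949)·(-4) + (-0.5962)·(-4) = 6.0394.
u_3 = a_3 − 2.6304·e_1 − 6.0394·e_2 = (-2.7366, -2.3465, 0.6290, 0.4656).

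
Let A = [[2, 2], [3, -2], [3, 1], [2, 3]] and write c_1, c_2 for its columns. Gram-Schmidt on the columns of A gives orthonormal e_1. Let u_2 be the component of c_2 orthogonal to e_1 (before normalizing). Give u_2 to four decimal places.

u_2 = (1.4615, -2.8077, 0.1923, 2.4615)

c_1 = (2, 3, 3, 2); ‖c_1‖ = 5.0990, so e_1 = (0.3922, 0.5883, 0.5883, 0.3922).
e_1·c_2 = 0.3922·2 + 0.5883·(-2) + 0.5883·1 + 0.3922·3 = 1.3728.
u_2 = c_2 − 1.3728·e_1 = (1.4615, -2.8077, 0.1923, 2.4615).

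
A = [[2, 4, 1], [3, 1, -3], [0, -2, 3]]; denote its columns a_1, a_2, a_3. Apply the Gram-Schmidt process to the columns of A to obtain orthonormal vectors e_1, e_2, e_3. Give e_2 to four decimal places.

a_1 = (2, 3, 0); ‖a_1‖ = 3.6056, so e_1 = (0.5547, 0.8321, 0.0000).
e_1·a_2 = 0.5547·4 + 0.8321·1 + 0.0000·(-2) = 3.0509.
u_2 = a_2 − 3.0509·e_1 = (2.3077, -1.5385, -2.0000).
‖u_2‖ = 3.4194, so e_2 = (0.6749, -0.4499, -0.5849).

e_2 = (0.6749, -0.4499, -0.5849)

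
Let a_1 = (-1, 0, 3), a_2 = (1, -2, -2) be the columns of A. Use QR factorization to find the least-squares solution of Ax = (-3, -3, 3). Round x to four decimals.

a_1 = (-1, 0, 3); ‖a_1‖ = 3.1623, so q_1 = (-0.3162, 0.0000, 0.9487).
q_1·a_2 = (-0.3162)·1 + 0.0000·(-2) + 0.9487·(-2) = -2.2136.
u_2 = a_2 + 2.2136·q_1 = (0.3000, -2.0000, 0.1000).
‖u_2‖ = 2.0248, so q_2 = (0.1482, -0.9877, 0.0494).
Qᵀb = (3.7947, 2.6669).
Back-substitute: x_2 = 2.6669/2.0248 = 1.3171.
x_1 = (3.7947 + 2.2136·1.3171)/3.1623 = 2.1220.

x = (2.1220, 1.3171)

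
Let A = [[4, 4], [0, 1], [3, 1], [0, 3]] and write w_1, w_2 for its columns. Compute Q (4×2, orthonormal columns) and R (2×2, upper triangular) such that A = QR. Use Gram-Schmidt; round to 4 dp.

Q = [[0.8000, 0.2709], [0.0000, 0.2822], [0.6000, -0.3612], [0.0000, 0.8465]], R = [[5.0000, 3.8000], [0.0000, 3.5440]]

w_1 = (4, 0, 3, 0); ‖w_1‖ = 5.0000, so e_1 = (0.8000, 0.0000, 0.6000, 0.0000).
e_1·w_2 = 0.8000·4 + 0.0000·1 + 0.6000·1 + 0.0000·3 = 3.8000.
u_2 = w_2 − 3.8000·e_1 = (0.9600, 1.0000, -1.2800, 3.0000).
‖u_2‖ = 3.5440, so e_2 = (0.2709, 0.2822, -0.3612, 0.8465).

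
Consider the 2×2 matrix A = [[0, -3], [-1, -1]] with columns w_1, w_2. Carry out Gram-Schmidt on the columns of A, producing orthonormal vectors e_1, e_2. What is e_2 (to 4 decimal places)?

e_2 = (-1.0000, 0.0000)

e_1 = w_1/‖w_1‖ = (0, -1)/1.0000 = (0.0000, -1.0000).
r_{12} = e_1·w_2 = 1.0000.
u_2 = w_2 − 1.0000·e_1 = (-3.0000, 0.0000).
‖u_2‖ = 3.0000, so e_2 = (-1.0000, 0.0000).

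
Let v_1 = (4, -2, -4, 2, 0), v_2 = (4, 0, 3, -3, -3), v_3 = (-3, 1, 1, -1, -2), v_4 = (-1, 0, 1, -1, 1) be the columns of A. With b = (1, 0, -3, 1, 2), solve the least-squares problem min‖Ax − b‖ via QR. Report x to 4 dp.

x = (0.3853, -0.2997, -0.2698, 0.3406)

v_1 = (4, -2, -4, 2, 0); ‖v_1‖ = 6.3246, so q_1 = (0.6325, -0.3162, -0.6325, 0.3162, 0.0000).
q_1·v_2 = 0.6325·4 + (-0.3162)·0 + (-0.6325)·3 + 0.3162·(-3) + 0.0000·(-3) = -0.3162.
u_2 = v_2 + 0.3162·q_1 = (4.2000, -0.1000, 2.8000, -2.9000, -3.0000).
‖u_2‖ = 6.5498, so q_2 = (0.6412, -0.0153, 0.4275, -0.4428, -0.4580).
q_1·v_3 = 0.6325·(-3) + (-0.3162)·1 + (-0.6325)·1 + 0.3162·(-1) + 0.0000·(-2) = -3.1623; q_2·v_3 = 0.6412·(-3) + (-0.0153)·1 + 0.4275·1 + (-0.4428)·(-1) + (-0.4580)·(-2) = -0.1527.
u_3 = v_3 + 3.1623·q_1 + 0.1527·q_2 = (-0.9021, -0.0023, -0.9347, -0.0676, -2.0699).
‖u_3‖ = 2.4447, so q_3 = (-0.3690, -0.0010, -0.3823, -0.0277, -0.8467).
q_1·v_4 = 0.6325·(-1) + (-0.3162)·0 + (-0.6325)·1 + 0.3162·(-1) + 0.0000·1 = -1.5811; q_2·v_4 = 0.6412·(-1) + (-0.0153)·0 + 0.4275·1 + (-0.4428)·(-1) + (-0.4580)·1 = -0.2290; q_3·v_4 = (-0.3690)·(-1) + (-0.0010)·0 + (-0.3823)·1 + (-0.0277)·(-1) + (-0.8467)·1 = -0.8324.
u_4 = v_4 + 1.5811·q_1 + 0.2290·q_2 + 0.8324·q_3 = (-0.1603, -0.5043, -0.2204, -0.6244, 0.1903).
‖u_4‖ = 0.8687, so q_4 = (-0.1845, -0.5805, -0.2537, -0.7188, 0.2191).
Qᵀb = (2.8460, -2.0001, -0.9430, 0.2959).
Back-substitute: x_4 = 0.2959/0.8687 = 0.3406.
x_3 = (-0.9430 + 0.8324·0.3406)/2.4447 = -0.2698.
x_2 = (-2.0001 + 0.1527·(-0.2698) + 0.2290·0.3406)/6.5498 = -0.2997.
x_1 = (2.8460 + 0.3162·(-0.2997) + 3.1623·(-0.2698) + 1.5811·0.3406)/6.3246 = 0.3853.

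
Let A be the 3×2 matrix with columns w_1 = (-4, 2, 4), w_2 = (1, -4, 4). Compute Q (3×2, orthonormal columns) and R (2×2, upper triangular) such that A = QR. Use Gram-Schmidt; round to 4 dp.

q_1 = w_1/‖w_1‖ = (-4, 2, 4)/6.0000 = (-0.6667, 0.3333, 0.6667).
r_{12} = q_1·w_2 = 0.6667.
u_2 = w_2 − 0.6667·q_1 = (1.4444, -4.2222, 3.5556).
‖u_2‖ = 5.7057, so q_2 = (0.2532, -0.7400, 0.6232).

Q = [[-0.6667, 0.2532], [0.3333, -0.7400], [0.6667, 0.6232]], R = [[6.0000, 0.6667], [0.0000, 5.7057]]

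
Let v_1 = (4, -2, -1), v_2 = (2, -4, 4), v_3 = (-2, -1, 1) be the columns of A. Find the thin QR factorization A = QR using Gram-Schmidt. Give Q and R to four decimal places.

e_1 = v_1/‖v_1‖ = (4, -2, -1)/4.5826 = (0.8729, -0.4364, -0.2182).
r_{12} = e_1·v_2 = 2.6186.
u_2 = v_2 − 2.6186·e_1 = (-0.2857, -2.8571, 4.5714).
‖u_2‖ = 5.3984, so e_2 = (-0.0529, -0.5293, 0.8468).
r_{13} = e_1·v_3 = -1.5275; r_{23} = e_2·v_3 = 1.4819.
u_3 = v_3 + 1.5275·e_1 − 1.4819·e_2 = (-0.5882, -0.8824, -0.5882).
‖u_3‖ = 1.2127, so e_3 = (-0.4851, -0.7276, -0.4851).

Q = [[0.8729, -0.0529, -0.4851], [-0.4364, -0.5293, -0.7276], [-0.2182, 0.8468, -0.4851]], R = [[4.5826, 2.6186, -1.5275], [0.0000, 5.3984, 1.4819], [0.0000, 0.0000, 1.2127]]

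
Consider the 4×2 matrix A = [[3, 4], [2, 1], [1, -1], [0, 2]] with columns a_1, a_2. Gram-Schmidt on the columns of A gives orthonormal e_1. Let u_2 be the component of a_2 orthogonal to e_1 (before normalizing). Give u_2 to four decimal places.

a_1 = (3, 2, 1, 0); ‖a_1‖ = 3.7417, so e_1 = (0.8018, 0.5345, 0.2673, 0.0000).
e_1·a_2 = 0.8018·4 + 0.5345·1 + 0.2673·(-1) + 0.0000·2 = 3.4744.
u_2 = a_2 − 3.4744·e_1 = (1.2143, -0.8571, -1.9286, 2.0000).

u_2 = (1.2143, -0.8571, -1.9286, 2.0000)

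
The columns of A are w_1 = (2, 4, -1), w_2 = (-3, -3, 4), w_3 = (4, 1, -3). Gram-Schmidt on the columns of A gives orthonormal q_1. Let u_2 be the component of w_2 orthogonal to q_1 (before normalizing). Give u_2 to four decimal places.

q_1 = w_1/‖w_1‖ = (2, 4, -1)/4.5826 = (0.4364, 0.8729, -0.2182).
r_{12} = q_1·w_2 = -4.8008.
u_2 = w_2 + 4.8008·q_1 = (-0.9048, 1.1905, 2.9524).

u_2 = (-0.9048, 1.1905, 2.9524)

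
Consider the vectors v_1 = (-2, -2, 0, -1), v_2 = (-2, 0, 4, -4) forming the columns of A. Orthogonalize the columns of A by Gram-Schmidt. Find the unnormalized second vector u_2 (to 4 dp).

v_1 = (-2, -2, 0, -1); ‖v_1‖ = 3.0000, so e_1 = (-0.6667, -0.6667, 0.0000, -0.3333).
e_1·v_2 = (-0.6667)·(-2) + (-0.6667)·0 + 0.0000·4 + (-0.3333)·(-4) = 2.6667.
u_2 = v_2 − 2.6667·e_1 = (-0.2222, 1.7778, 4.0000, -3.1111).

u_2 = (-0.2222, 1.7778, 4.0000, -3.1111)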